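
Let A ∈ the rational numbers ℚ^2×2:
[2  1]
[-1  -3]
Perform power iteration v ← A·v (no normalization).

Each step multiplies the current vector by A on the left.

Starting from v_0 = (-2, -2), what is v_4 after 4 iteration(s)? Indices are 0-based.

v_4 = (6, -148)

v_0 = (-2, -2).
v_1 = A·v_0 = (-6, 8).
v_2 = A·v_1 = (-4, -18).
v_3 = A·v_2 = (-26, 58).
v_4 = A·v_3 = (6, -148).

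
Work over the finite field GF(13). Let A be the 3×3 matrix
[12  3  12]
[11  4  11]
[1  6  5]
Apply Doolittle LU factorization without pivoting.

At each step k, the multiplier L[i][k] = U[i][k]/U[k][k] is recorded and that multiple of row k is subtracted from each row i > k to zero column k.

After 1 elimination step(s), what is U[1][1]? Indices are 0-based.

U[1][1] = 11

[col 0] pivot 12
  R1 -= 2*R0 → (0, 11, 0)  (L[1][0] := 2)
  R2 -= 12*R0 → (0, 9, 4)  (L[2][0] := 12)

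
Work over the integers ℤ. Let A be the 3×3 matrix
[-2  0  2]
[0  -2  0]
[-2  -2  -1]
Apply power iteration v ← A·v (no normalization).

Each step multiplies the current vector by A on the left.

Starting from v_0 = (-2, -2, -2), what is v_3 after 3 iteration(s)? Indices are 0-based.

v_0 = (-2, -2, -2).
v_1 = A·v_0 = (0, 4, 10).
v_2 = A·v_1 = (20, -8, -18).
v_3 = A·v_2 = (-76, 16, -6).

v_3 = (-76, 16, -6)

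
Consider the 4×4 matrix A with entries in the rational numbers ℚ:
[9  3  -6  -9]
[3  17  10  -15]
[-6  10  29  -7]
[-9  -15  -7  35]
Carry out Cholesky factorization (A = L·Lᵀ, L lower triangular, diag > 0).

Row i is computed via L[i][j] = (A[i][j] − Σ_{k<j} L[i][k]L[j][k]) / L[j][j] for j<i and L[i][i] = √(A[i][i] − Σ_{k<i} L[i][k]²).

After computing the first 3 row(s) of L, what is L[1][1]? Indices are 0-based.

L[1][1] = 4

Step 1: L[0][0] = √(9) = 3.
  L[1][0] = (3) / L[0][0] = 1.
Step 2: L[1][1] = √(16) = 4.
  L[2][0] = (-6) / L[0][0] = -2.
  L[2][1] = (12) / L[1][1] = 3.
Step 3: L[2][2] = √(16) = 4.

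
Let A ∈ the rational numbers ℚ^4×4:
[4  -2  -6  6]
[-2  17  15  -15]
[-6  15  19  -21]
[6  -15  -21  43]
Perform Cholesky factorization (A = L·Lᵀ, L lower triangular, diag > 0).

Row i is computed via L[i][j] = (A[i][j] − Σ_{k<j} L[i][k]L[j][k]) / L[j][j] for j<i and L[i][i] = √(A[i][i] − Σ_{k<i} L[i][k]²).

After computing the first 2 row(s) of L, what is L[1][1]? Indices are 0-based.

L[1][1] = 4

Step 1: L[0][0] = √(4) = 2.
  L[1][0] = (-2) / L[0][0] = -1.
Step 2: L[1][1] = √(16) = 4.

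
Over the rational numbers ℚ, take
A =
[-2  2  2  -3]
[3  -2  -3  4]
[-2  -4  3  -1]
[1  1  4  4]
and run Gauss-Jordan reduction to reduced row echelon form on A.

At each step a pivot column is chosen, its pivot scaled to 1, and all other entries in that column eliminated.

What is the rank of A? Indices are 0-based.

pivot(0,0)=-2: scale R0 → (1, -1, -1, 3/2)
  clear (1,0): R1 −= (3)R0 → (0, 1, 0, -1/2)
  clear (2,0): R2 −= (-2)R0 → (0, -6, 1, 2)
  clear (3,0): R3 −= (1)R0 → (0, 2, 5, 5/2)
pivot(1,1)=1: scale R1 → (0, 1, 0, -1/2)
  clear (0,1): R0 −= (-1)R1 → (1, 0, -1, 1)
  clear (2,1): R2 −= (-6)R1 → (0, 0, 1, -1)
  clear (3,1): R3 −= (2)R1 → (0, 0, 5, 7/2)
pivot(2,2)=1: scale R2 → (0, 0, 1, -1)
  clear (0,2): R0 −= (-1)R2 → (1, 0, 0, 0)
  clear (3,2): R3 −= (5)R2 → (0, 0, 0, 17/2)
pivot(3,3)=17/2: scale R3 → (0, 0, 0, 1)
  clear (1,3): R1 −= (-1/2)R3 → (0, 1, 0, 0)
  clear (2,3): R2 −= (-1)R3 → (0, 0, 1, 0)

rank = 4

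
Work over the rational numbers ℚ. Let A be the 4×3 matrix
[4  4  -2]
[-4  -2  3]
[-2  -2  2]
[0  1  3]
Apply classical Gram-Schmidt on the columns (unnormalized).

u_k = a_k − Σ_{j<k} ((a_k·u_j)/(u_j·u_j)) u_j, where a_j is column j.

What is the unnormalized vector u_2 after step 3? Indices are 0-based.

u_2 = (-10/29, -27/29, 34/29, 54/29)

Step 1: u_0 = a_0 = (4, -4, -2, 0).
Step 2: u_1 = a_1 − (7/9)·u_0 = (8/9, 10/9, -4/9, 1).
Step 3: u_2 = a_2 − (-2/3)·u_0 − (33/29)·u_1 = (-10/29, -27/29, 34/29, 54/29).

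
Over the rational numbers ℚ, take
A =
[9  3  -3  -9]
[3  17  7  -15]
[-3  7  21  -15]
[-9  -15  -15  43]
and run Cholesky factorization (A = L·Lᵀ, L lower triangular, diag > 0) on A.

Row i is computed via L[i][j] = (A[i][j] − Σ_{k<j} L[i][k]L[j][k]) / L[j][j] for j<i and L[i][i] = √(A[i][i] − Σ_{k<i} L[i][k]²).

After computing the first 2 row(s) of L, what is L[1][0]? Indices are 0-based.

L[1][0] = 1

Step 1: L[0][0] = √(9) = 3.
  L[1][0] = (3) / L[0][0] = 1.
Step 2: L[1][1] = √(16) = 4.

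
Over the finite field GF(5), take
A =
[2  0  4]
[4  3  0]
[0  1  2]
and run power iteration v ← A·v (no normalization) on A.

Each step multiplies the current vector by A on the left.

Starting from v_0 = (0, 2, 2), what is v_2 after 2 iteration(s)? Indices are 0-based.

v_2 = (0, 0, 3)

v_0 = (0, 2, 2).
v_1 = A·v_0 = (3, 1, 1).
v_2 = A·v_1 = (0, 0, 3).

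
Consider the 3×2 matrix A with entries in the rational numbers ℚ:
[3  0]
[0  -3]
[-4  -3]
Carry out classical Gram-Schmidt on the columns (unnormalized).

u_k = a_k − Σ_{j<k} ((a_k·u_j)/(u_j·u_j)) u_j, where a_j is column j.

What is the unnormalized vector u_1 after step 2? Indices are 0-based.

u_1 = (-36/25, -3, -27/25)

Step 1: u_0 = a_0 = (3, 0, -4).
Step 2: u_1 = a_1 − (12/25)·u_0 = (-36/25, -3, -27/25).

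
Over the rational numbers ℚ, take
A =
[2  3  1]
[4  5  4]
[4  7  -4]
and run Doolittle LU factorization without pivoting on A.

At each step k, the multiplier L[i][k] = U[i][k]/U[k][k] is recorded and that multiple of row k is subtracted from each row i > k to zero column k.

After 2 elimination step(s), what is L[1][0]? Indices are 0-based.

L[1][0] = 2

k=0: U[0][0]=2
  eliminate (1,0): mult=2, new row 1: (0, -1, 2); set L[1][0]=2
  eliminate (2,0): mult=2, new row 2: (0, 1, -6); set L[2][0]=2
k=1: U[1][1]=-1
  eliminate (2,1): mult=-1, new row 2: (0, 0, -4); set L[2][1]=-1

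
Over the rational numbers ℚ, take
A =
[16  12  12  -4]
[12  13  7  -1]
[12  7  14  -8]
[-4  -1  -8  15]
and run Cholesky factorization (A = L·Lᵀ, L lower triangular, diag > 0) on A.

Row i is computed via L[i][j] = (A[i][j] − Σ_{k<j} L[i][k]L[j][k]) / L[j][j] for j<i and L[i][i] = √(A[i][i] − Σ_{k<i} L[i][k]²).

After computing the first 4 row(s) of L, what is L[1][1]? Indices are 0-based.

Step 1: L[0][0] = √(16) = 4.
  L[1][0] = (12) / L[0][0] = 3.
Step 2: L[1][1] = √(4) = 2.
  L[2][0] = (12) / L[0][0] = 3.
  L[2][1] = (-2) / L[1][1] = -1.
Step 3: L[2][2] = √(4) = 2.
  L[3][0] = (-4) / L[0][0] = -1.
  L[3][1] = (2) / L[1][1] = 1.
  L[3][2] = (-4) / L[2][2] = -2.
Step 4: L[3][3] = √(9) = 3.

L[1][1] = 2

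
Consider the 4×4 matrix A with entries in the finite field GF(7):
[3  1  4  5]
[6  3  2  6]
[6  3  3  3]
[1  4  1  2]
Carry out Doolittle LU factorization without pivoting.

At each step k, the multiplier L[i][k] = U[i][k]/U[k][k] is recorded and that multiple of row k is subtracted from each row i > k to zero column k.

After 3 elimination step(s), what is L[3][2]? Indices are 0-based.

L[3][2] = 3

k=0: U[0][0]=3
  eliminate (1,0): mult=2, new row 1: (0, 1, 1, 3); set L[1][0]=2
  eliminate (2,0): mult=2, new row 2: (0, 1, 2, 0); set L[2][0]=2
  eliminate (3,0): mult=5, new row 3: (0, 6, 2, 5); set L[3][0]=5
k=1: U[1][1]=1
  eliminate (2,1): mult=1, new row 2: (0, 0, 1, 4); set L[2][1]=1
  eliminate (3,1): mult=6, new row 3: (0, 0, 3, 1); set L[3][1]=6
k=2: U[2][2]=1
  eliminate (3,2): mult=3, new row 3: (0, 0, 0, 3); set L[3][2]=3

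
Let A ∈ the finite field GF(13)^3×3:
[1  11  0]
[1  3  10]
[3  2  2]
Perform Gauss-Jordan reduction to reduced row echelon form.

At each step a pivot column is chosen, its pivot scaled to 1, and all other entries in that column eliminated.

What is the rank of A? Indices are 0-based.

rank = 3

[1] R0 /= 1  ⇒  (1, 11, 0)
     R1 -= 1·R0  ⇒  (0, 5, 10)
     R2 -= 3·R0  ⇒  (0, 8, 2)
[2] R1 /= 5  ⇒  (0, 1, 2)
     R0 -= 11·R1  ⇒  (1, 0, 4)
     R2 -= 8·R1  ⇒  (0, 0, 12)
[3] R2 /= 12  ⇒  (0, 0, 1)
     R0 -= 4·R2  ⇒  (1, 0, 0)
     R1 -= 2·R2  ⇒  (0, 1, 0)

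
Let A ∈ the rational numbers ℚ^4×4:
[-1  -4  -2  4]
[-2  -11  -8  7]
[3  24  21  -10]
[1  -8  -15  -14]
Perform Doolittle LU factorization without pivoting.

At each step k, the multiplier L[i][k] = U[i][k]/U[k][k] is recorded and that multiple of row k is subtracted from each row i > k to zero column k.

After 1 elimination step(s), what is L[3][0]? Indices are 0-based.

L[3][0] = -1

[col 0] pivot -1
  R1 -= 2*R0 → (0, -3, -4, -1)  (L[1][0] := 2)
  R2 -= -3*R0 → (0, 12, 15, 2)  (L[2][0] := -3)
  R3 -= -1*R0 → (0, -12, -17, -10)  (L[3][0] := -1)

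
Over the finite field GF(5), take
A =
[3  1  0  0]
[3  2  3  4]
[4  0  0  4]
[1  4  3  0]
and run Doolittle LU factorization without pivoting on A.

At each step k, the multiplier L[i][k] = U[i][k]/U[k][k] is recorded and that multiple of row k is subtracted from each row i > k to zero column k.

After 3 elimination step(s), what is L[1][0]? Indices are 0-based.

L[1][0] = 1

k=0: U[0][0]=3
  eliminate (1,0): mult=1, new row 1: (0, 1, 3, 4); set L[1][0]=1
  eliminate (2,0): mult=3, new row 2: (0, 2, 0, 4); set L[2][0]=3
  eliminate (3,0): mult=2, new row 3: (0, 2, 3, 0); set L[3][0]=2
k=1: U[1][1]=1
  eliminate (2,1): mult=2, new row 2: (0, 0, 4, 1); set L[2][1]=2
  eliminate (3,1): mult=2, new row 3: (0, 0, 2, 2); set L[3][1]=2
k=2: U[2][2]=4
  eliminate (3,2): mult=3, new row 3: (0, 0, 0, 4); set L[3][2]=3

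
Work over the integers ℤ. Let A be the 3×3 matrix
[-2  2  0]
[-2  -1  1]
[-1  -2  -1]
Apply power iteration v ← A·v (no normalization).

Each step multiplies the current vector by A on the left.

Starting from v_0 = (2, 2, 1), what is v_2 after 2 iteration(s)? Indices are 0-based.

v_0 = (2, 2, 1).
v_1 = A·v_0 = (0, -5, -7).
v_2 = A·v_1 = (-10, -2, 17).

v_2 = (-10, -2, 17)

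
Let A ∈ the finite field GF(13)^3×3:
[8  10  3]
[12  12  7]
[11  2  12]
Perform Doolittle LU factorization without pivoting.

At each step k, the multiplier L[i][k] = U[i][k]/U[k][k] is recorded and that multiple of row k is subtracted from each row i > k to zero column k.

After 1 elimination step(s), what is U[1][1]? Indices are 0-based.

U[1][1] = 10

k=0: U[0][0]=8
  eliminate (1,0): mult=8, new row 1: (0, 10, 9); set L[1][0]=8
  eliminate (2,0): mult=3, new row 2: (0, 11, 3); set L[2][0]=3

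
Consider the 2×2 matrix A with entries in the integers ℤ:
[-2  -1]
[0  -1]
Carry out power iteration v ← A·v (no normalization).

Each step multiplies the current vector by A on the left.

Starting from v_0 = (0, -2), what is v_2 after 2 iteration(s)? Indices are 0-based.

v_0 = (0, -2).
v_1 = A·v_0 = (2, 2).
v_2 = A·v_1 = (-6, -2).

v_2 = (-6, -2)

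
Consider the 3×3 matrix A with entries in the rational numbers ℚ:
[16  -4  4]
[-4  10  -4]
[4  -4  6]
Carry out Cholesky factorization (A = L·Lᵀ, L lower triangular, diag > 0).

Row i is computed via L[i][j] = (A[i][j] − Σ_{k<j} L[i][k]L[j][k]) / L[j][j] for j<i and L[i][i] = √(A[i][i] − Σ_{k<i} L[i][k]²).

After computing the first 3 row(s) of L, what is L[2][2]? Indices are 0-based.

Step 1: L[0][0] = √(16) = 4.
  L[1][0] = (-4) / L[0][0] = -1.
Step 2: L[1][1] = √(9) = 3.
  L[2][0] = (4) / L[0][0] = 1.
  L[2][1] = (-3) / L[1][1] = -1.
Step 3: L[2][2] = √(4) = 2.

L[2][2] = 2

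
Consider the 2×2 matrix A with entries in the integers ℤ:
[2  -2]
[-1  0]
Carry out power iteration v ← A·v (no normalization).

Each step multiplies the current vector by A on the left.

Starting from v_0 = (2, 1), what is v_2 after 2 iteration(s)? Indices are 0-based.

v_2 = (8, -2)

v_0 = (2, 1).
v_1 = A·v_0 = (2, -2).
v_2 = A·v_1 = (8, -2).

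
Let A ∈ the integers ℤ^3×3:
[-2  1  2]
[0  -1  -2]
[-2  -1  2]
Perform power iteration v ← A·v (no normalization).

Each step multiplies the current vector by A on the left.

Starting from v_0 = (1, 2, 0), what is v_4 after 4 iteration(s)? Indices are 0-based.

v_0 = (1, 2, 0).
v_1 = A·v_0 = (0, -2, -4).
v_2 = A·v_1 = (-10, 10, -6).
v_3 = A·v_2 = (18, 2, -2).
v_4 = A·v_3 = (-38, 2, -42).

v_4 = (-38, 2, -42)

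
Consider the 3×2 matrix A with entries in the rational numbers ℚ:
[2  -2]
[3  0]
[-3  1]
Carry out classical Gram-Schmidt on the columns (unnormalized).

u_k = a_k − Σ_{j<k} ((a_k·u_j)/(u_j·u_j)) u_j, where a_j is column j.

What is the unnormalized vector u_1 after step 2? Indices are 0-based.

Step 1: u_0 = a_0 = (2, 3, -3).
Step 2: u_1 = a_1 − (-7/22)·u_0 = (-15/11, 21/22, 1/22).

u_1 = (-15/11, 21/22, 1/22)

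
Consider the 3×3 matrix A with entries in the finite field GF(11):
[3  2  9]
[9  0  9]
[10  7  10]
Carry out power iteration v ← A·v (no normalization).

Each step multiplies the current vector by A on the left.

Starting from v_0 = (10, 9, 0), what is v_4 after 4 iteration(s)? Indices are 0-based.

v_0 = (10, 9, 0).
v_1 = A·v_0 = (4, 2, 9).
v_2 = A·v_1 = (9, 7, 1).
v_3 = A·v_2 = (6, 2, 6).
v_4 = A·v_3 = (10, 9, 2).

v_4 = (10, 9, 2)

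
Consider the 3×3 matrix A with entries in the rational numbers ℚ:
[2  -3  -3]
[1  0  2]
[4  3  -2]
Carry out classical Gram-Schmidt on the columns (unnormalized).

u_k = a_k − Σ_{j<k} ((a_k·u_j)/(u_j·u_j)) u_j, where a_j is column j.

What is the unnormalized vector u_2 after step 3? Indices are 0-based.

u_2 = (-17/38, 51/19, -17/38)

Step 1: u_0 = a_0 = (2, 1, 4).
Step 2: u_1 = a_1 − (2/7)·u_0 = (-25/7, -2/7, 13/7).
Step 3: u_2 = a_2 − (-4/7)·u_0 − (15/38)·u_1 = (-17/38, 51/19, -17/38).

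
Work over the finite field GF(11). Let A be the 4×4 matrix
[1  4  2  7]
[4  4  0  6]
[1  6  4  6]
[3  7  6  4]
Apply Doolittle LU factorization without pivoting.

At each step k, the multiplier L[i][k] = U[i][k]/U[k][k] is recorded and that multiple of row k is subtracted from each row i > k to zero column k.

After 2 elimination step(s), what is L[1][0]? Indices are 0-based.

[col 0] pivot 1
  R1 -= 4*R0 → (0, 10, 3, 0)  (L[1][0] := 4)
  R2 -= 1*R0 → (0, 2, 2, 10)  (L[2][0] := 1)
  R3 -= 3*R0 → (0, 6, 0, 5)  (L[3][0] := 3)
[col 1] pivot 10
  R2 -= 9*R1 → (0, 0, 8, 10)  (L[2][1] := 9)
  R3 -= 5*R1 → (0, 0, 7, 5)  (L[3][1] := 5)

L[1][0] = 4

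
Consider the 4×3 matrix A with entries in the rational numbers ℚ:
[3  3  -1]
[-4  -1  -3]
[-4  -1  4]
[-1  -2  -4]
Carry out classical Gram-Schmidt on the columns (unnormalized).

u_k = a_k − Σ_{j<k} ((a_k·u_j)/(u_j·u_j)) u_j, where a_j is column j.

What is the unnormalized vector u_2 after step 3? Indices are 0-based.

u_2 = (-581/269, -1066/269, 817/269, -747/269)

Step 1: u_0 = a_0 = (3, -4, -4, -1).
Step 2: u_1 = a_1 − (19/42)·u_0 = (23/14, 17/21, 17/21, -65/42).
Step 3: u_2 = a_2 − (-1/14)·u_0 − (225/269)·u_1 = (-581/269, -1066/269, 817/269, -747/269).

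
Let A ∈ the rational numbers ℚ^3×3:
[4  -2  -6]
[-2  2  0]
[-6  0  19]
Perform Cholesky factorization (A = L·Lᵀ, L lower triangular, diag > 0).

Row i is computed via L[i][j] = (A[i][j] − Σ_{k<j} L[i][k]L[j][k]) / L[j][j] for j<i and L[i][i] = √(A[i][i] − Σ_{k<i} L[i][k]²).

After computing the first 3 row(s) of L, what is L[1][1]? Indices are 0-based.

Step 1: L[0][0] = √(4) = 2.
  L[1][0] = (-2) / L[0][0] = -1.
Step 2: L[1][1] = √(1) = 1.
  L[2][0] = (-6) / L[0][0] = -3.
  L[2][1] = (-3) / L[1][1] = -3.
Step 3: L[2][2] = √(1) = 1.

L[1][1] = 1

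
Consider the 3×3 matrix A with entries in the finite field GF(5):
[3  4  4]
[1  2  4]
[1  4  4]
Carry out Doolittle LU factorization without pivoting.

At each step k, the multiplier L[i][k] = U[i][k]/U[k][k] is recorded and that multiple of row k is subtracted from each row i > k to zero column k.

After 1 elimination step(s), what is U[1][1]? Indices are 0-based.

[col 0] pivot 3
  R1 -= 2*R0 → (0, 4, 1)  (L[1][0] := 2)
  R2 -= 2*R0 → (0, 1, 1)  (L[2][0] := 2)

U[1][1] = 4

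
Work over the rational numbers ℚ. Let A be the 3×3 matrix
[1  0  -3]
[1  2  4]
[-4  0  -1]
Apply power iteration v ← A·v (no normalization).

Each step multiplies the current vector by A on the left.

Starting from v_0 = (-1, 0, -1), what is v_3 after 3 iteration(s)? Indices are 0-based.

v_3 = (26, -41, 65)

v_0 = (-1, 0, -1).
v_1 = A·v_0 = (2, -5, 5).
v_2 = A·v_1 = (-13, 12, -13).
v_3 = A·v_2 = (26, -41, 65).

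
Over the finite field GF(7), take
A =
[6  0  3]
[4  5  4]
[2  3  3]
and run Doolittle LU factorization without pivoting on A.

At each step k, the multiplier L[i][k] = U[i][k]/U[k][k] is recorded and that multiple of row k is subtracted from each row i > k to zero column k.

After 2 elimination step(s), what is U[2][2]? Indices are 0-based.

k=0: U[0][0]=6
  eliminate (1,0): mult=3, new row 1: (0, 5, 2); set L[1][0]=3
  eliminate (2,0): mult=5, new row 2: (0, 3, 2); set L[2][0]=5
k=1: U[1][1]=5
  eliminate (2,1): mult=2, new row 2: (0, 0, 5); set L[2][1]=2

U[2][2] = 5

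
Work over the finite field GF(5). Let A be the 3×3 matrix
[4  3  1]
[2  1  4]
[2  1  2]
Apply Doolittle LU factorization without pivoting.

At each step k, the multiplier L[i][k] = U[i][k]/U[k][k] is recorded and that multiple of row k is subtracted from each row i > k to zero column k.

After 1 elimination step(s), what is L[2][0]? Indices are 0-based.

k=0: U[0][0]=4
  eliminate (1,0): mult=3, new row 1: (0, 2, 1); set L[1][0]=3
  eliminate (2,0): mult=3, new row 2: (0, 2, 4); set L[2][0]=3

L[2][0] = 3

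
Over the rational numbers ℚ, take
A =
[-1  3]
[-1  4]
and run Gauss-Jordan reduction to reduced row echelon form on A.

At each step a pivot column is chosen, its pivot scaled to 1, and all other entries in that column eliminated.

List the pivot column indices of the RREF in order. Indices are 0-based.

pivot columns: 0, 1

pivot(0,0)=-1: scale R0 → (1, -3)
  clear (1,0): R1 −= (-1)R0 → (0, 1)
pivot(1,1)=1: scale R1 → (0, 1)
  clear (0,1): R0 −= (-3)R1 → (1, 0)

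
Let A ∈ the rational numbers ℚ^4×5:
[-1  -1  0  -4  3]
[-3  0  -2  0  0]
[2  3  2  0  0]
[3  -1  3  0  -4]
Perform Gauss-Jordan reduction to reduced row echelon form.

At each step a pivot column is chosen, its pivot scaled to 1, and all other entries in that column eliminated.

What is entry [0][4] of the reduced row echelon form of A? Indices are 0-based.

pivot(0,0)=-1: scale R0 → (1, 1, 0, 4, -3)
  clear (1,0): R1 −= (-3)R0 → (0, 3, -2, 12, -9)
  clear (2,0): R2 −= (2)R0 → (0, 1, 2, -8, 6)
  clear (3,0): R3 −= (3)R0 → (0, -4, 3, -12, 5)
pivot(1,1)=3: scale R1 → (0, 1, -2/3, 4, -3)
  clear (0,1): R0 −= (1)R1 → (1, 0, 2/3, 0, 0)
  clear (2,1): R2 −= (1)R1 → (0, 0, 8/3, -12, 9)
  clear (3,1): R3 −= (-4)R1 → (0, 0, 1/3, 4, -7)
pivot(2,2)=8/3: scale R2 → (0, 0, 1, -9/2, 27/8)
  clear (0,2): R0 −= (2/3)R2 → (1, 0, 0, 3, -9/4)
  clear (1,2): R1 −= (-2/3)R2 → (0, 1, 0, 1, -3/4)
  clear (3,2): R3 −= (1/3)R2 → (0, 0, 0, 11/2, -65/8)
pivot(3,3)=11/2: scale R3 → (0, 0, 0, 1, -65/44)
  clear (0,3): R0 −= (3)R3 → (1, 0, 0, 0, 24/11)
  clear (1,3): R1 −= (1)R3 → (0, 1, 0, 0, 8/11)
  clear (2,3): R2 −= (-9/2)R3 → (0, 0, 1, 0, -36/11)

M[0][4] = 24/11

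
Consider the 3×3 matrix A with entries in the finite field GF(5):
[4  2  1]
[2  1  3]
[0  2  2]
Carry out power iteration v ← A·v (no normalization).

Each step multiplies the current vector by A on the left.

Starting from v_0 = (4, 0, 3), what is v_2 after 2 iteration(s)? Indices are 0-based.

v_0 = (4, 0, 3).
v_1 = A·v_0 = (4, 2, 1).
v_2 = A·v_1 = (1, 3, 1).

v_2 = (1, 3, 1)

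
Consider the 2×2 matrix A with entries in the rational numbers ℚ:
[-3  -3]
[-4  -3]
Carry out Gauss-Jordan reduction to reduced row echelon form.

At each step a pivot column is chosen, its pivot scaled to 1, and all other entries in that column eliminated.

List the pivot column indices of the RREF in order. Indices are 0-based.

pivot(0,0)=-3: scale R0 → (1, 1)
  clear (1,0): R1 −= (-4)R0 → (0, 1)
pivot(1,1)=1: scale R1 → (0, 1)
  clear (0,1): R0 −= (1)R1 → (1, 0)

pivot columns: 0, 1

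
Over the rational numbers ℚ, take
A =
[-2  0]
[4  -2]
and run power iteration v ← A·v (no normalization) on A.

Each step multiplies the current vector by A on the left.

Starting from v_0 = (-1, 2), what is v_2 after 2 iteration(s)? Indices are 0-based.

v_2 = (-4, 24)

v_0 = (-1, 2).
v_1 = A·v_0 = (2, -8).
v_2 = A·v_1 = (-4, 24).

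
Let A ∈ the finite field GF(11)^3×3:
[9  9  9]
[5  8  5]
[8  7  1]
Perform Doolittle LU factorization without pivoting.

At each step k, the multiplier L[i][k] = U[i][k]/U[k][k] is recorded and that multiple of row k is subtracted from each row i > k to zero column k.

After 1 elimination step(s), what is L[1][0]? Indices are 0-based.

L[1][0] = 3

k=0: U[0][0]=9
  eliminate (1,0): mult=3, new row 1: (0, 3, 0); set L[1][0]=3
  eliminate (2,0): mult=7, new row 2: (0, 10, 4); set L[2][0]=7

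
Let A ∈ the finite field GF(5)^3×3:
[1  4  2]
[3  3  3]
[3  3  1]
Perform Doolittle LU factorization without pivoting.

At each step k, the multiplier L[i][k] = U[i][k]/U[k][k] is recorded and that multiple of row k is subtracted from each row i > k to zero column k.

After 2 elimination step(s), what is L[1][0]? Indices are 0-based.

k=0: U[0][0]=1
  eliminate (1,0): mult=3, new row 1: (0, 1, 2); set L[1][0]=3
  eliminate (2,0): mult=3, new row 2: (0, 1, 0); set L[2][0]=3
k=1: U[1][1]=1
  eliminate (2,1): mult=1, new row 2: (0, 0, 3); set L[2][1]=1

L[1][0] = 3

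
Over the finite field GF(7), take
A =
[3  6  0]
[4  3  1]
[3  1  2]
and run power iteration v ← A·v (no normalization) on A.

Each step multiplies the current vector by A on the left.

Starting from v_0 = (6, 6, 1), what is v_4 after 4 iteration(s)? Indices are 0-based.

v_0 = (6, 6, 1).
v_1 = A·v_0 = (5, 1, 5).
v_2 = A·v_1 = (0, 0, 5).
v_3 = A·v_2 = (0, 5, 3).
v_4 = A·v_3 = (2, 4, 4).

v_4 = (2, 4, 4)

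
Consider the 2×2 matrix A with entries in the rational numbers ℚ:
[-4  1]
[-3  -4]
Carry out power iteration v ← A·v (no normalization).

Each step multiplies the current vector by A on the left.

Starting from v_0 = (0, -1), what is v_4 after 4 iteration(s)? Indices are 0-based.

v_4 = (208, 23)

v_0 = (0, -1).
v_1 = A·v_0 = (-1, 4).
v_2 = A·v_1 = (8, -13).
v_3 = A·v_2 = (-45, 28).
v_4 = A·v_3 = (208, 23).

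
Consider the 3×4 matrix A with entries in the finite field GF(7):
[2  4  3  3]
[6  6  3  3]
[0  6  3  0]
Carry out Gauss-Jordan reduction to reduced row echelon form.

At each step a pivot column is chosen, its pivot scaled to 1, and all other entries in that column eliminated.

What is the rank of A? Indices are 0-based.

[1] R0 /= 2  ⇒  (1, 2, 5, 5)
     R1 -= 6·R0  ⇒  (0, 1, 1, 1)
[2] R1 /= 1  ⇒  (0, 1, 1, 1)
     R0 -= 2·R1  ⇒  (1, 0, 3, 3)
     R2 -= 6·R1  ⇒  (0, 0, 4, 1)
[3] R2 /= 4  ⇒  (0, 0, 1, 2)
     R0 -= 3·R2  ⇒  (1, 0, 0, 4)
     R1 -= 1·R2  ⇒  (0, 1, 0, 6)

rank = 3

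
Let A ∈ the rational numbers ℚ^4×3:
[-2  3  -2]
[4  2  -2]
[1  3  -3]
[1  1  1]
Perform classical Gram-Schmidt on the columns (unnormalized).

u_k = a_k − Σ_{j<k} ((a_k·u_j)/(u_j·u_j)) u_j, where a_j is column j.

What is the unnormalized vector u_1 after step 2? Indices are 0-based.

Step 1: u_0 = a_0 = (-2, 4, 1, 1).
Step 2: u_1 = a_1 − (3/11)·u_0 = (39/11, 10/11, 30/11, 8/11).

u_1 = (39/11, 10/11, 30/11, 8/11)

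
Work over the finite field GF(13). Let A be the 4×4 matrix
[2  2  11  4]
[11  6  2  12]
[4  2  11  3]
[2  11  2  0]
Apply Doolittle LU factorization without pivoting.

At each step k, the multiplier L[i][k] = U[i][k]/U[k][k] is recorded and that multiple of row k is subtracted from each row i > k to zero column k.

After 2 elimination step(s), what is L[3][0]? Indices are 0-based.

Step 1: pivot at (0,0) is 2.
  row1 ← row1 − (12)·row0  ⇒  L[1][0]=12, U row1=(0, 8, 0, 3)
  row2 ← row2 − (2)·row0  ⇒  L[2][0]=2, U row2=(0, 11, 2, 8)
  row3 ← row3 − (1)·row0  ⇒  L[3][0]=1, U row3=(0, 9, 4, 9)
Step 2: pivot at (1,1) is 8.
  row2 ← row2 − (3)·row1  ⇒  L[2][1]=3, U row2=(0, 0, 2, 12)
  row3 ← row3 − (6)·row1  ⇒  L[3][1]=6, U row3=(0, 0, 4, 4)

L[3][0] = 1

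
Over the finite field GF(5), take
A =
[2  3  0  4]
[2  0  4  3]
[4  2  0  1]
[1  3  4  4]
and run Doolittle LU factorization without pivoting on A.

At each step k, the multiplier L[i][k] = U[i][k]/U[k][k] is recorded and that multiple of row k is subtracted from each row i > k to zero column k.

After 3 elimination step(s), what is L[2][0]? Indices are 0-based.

[col 0] pivot 2
  R1 -= 1*R0 → (0, 2, 4, 4)  (L[1][0] := 1)
  R2 -= 2*R0 → (0, 1, 0, 3)  (L[2][0] := 2)
  R3 -= 3*R0 → (0, 4, 4, 2)  (L[3][0] := 3)
[col 1] pivot 2
  R2 -= 3*R1 → (0, 0, 3, 1)  (L[2][1] := 3)
  R3 -= 2*R1 → (0, 0, 1, 4)  (L[3][1] := 2)
[col 2] pivot 3
  R3 -= 2*R2 → (0, 0, 0, 2)  (L[3][2] := 2)

L[2][0] = 2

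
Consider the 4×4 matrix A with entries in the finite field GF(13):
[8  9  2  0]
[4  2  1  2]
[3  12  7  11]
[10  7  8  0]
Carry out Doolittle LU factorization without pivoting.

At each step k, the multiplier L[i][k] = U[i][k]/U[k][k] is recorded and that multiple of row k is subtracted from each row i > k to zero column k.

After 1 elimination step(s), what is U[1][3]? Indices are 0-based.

k=0: U[0][0]=8
  eliminate (1,0): mult=7, new row 1: (0, 4, 0, 2); set L[1][0]=7
  eliminate (2,0): mult=2, new row 2: (0, 7, 3, 11); set L[2][0]=2
  eliminate (3,0): mult=11, new row 3: (0, 12, 12, 0); set L[3][0]=11

U[1][3] = 2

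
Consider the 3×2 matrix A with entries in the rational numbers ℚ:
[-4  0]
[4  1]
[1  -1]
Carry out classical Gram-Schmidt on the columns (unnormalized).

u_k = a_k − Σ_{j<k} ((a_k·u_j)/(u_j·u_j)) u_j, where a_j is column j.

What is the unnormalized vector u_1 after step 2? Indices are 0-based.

u_1 = (4/11, 7/11, -12/11)

Step 1: u_0 = a_0 = (-4, 4, 1).
Step 2: u_1 = a_1 − (1/11)·u_0 = (4/11, 7/11, -12/11).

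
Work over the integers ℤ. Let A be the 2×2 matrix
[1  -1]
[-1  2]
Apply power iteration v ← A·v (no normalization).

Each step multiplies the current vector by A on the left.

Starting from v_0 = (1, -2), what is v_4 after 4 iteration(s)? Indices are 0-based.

v_4 = (55, -89)

v_0 = (1, -2).
v_1 = A·v_0 = (3, -5).
v_2 = A·v_1 = (8, -13).
v_3 = A·v_2 = (21, -34).
v_4 = A·v_3 = (55, -89).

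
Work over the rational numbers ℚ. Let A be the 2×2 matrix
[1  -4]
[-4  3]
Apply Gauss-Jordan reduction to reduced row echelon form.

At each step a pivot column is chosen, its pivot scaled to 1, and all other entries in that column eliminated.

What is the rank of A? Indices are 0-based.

step 1: normalize row 0 (÷1) = (1, -4)
  row 1: subtract -4×row0 = (0, -13)
step 2: normalize row 1 (÷-13) = (0, 1)
  row 0: subtract -4×row1 = (1, 0)

rank = 2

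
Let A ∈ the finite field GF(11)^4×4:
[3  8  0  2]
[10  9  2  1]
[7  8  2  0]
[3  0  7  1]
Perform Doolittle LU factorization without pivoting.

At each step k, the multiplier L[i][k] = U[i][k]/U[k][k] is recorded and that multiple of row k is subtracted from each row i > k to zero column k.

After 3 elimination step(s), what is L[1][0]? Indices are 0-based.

[col 0] pivot 3
  R1 -= 7*R0 → (0, 8, 2, 9)  (L[1][0] := 7)
  R2 -= 6*R0 → (0, 4, 2, 10)  (L[2][0] := 6)
  R3 -= 1*R0 → (0, 3, 7, 10)  (L[3][0] := 1)
[col 1] pivot 8
  R2 -= 6*R1 → (0, 0, 1, 0)  (L[2][1] := 6)
  R3 -= 10*R1 → (0, 0, 9, 8)  (L[3][1] := 10)
[col 2] pivot 1
  R3 -= 9*R2 → (0, 0, 0, 8)  (L[3][2] := 9)

L[1][0] = 7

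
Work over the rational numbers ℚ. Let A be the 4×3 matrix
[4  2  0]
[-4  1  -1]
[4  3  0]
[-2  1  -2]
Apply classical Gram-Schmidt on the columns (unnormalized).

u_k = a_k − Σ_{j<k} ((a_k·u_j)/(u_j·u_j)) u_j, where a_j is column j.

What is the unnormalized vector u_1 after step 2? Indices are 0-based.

Step 1: u_0 = a_0 = (4, -4, 4, -2).
Step 2: u_1 = a_1 − (7/26)·u_0 = (12/13, 27/13, 25/13, 20/13).

u_1 = (12/13, 27/13, 25/13, 20/13)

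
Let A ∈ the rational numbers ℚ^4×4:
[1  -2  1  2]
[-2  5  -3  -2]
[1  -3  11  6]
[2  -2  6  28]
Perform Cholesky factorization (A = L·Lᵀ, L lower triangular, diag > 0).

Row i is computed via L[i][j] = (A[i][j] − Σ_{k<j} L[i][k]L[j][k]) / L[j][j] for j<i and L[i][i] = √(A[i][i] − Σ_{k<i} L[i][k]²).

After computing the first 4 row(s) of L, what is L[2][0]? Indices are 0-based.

Step 1: L[0][0] = √(1) = 1.
  L[1][0] = (-2) / L[0][0] = -2.
Step 2: L[1][1] = √(1) = 1.
  L[2][0] = (1) / L[0][0] = 1.
  L[2][1] = (-1) / L[1][1] = -1.
Step 3: L[2][2] = √(9) = 3.
  L[3][0] = (2) / L[0][0] = 2.
  L[3][1] = (2) / L[1][1] = 2.
  L[3][2] = (6) / L[2][2] = 2.
Step 4: L[3][3] = √(16) = 4.

L[2][0] = 1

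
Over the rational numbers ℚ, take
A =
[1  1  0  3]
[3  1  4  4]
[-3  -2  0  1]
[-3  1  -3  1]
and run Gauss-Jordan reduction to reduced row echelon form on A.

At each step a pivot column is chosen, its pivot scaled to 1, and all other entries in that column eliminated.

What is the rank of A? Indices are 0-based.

rank = 4

step 1: normalize row 0 (÷1) = (1, 1, 0, 3)
  row 1: subtract 3×row0 = (0, -2, 4, -5)
  row 2: subtract -3×row0 = (0, 1, 0, 10)
  row 3: subtract -3×row0 = (0, 4, -3, 10)
step 2: normalize row 1 (÷-2) = (0, 1, -2, 5/2)
  row 0: subtract 1×row1 = (1, 0, 2, 1/2)
  row 2: subtract 1×row1 = (0, 0, 2, 15/2)
  row 3: subtract 4×row1 = (0, 0, 5, 0)
step 3: normalize row 2 (÷2) = (0, 0, 1, 15/4)
  row 0: subtract 2×row2 = (1, 0, 0, -7)
  row 1: subtract -2×row2 = (0, 1, 0, 10)
  row 3: subtract 5×row2 = (0, 0, 0, -75/4)
step 4: normalize row 3 (÷-75/4) = (0, 0, 0, 1)
  row 0: subtract -7×row3 = (1, 0, 0, 0)
  row 1: subtract 10×row3 = (0, 1, 0, 0)
  row 2: subtract 15/4×row3 = (0, 0, 1, 0)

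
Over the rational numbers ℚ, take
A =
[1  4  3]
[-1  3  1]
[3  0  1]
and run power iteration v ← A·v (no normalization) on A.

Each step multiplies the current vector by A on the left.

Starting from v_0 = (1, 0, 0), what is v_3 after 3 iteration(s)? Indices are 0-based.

v_0 = (1, 0, 0).
v_1 = A·v_0 = (1, -1, 3).
v_2 = A·v_1 = (6, -1, 6).
v_3 = A·v_2 = (20, -3, 24).

v_3 = (20, -3, 24)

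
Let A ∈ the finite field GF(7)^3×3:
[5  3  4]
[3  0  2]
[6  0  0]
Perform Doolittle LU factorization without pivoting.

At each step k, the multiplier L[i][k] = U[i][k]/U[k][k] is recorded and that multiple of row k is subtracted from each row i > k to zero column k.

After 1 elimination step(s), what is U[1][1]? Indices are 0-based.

k=0: U[0][0]=5
  eliminate (1,0): mult=2, new row 1: (0, 1, 1); set L[1][0]=2
  eliminate (2,0): mult=4, new row 2: (0, 2, 5); set L[2][0]=4

U[1][1] = 1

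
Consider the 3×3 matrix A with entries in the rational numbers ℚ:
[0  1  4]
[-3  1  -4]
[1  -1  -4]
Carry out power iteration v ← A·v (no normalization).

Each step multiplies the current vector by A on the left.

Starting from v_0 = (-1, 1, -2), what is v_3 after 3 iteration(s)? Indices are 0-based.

v_0 = (-1, 1, -2).
v_1 = A·v_0 = (-7, 12, 6).
v_2 = A·v_1 = (36, 9, -43).
v_3 = A·v_2 = (-163, 73, 199).

v_3 = (-163, 73, 199)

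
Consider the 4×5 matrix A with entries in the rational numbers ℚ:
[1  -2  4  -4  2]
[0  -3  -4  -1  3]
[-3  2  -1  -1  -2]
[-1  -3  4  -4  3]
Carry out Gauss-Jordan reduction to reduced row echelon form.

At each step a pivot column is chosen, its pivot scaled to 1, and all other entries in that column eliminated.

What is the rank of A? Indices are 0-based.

pivot(0,0)=1: scale R0 → (1, -2, 4, -4, 2)
  clear (2,0): R2 −= (-3)R0 → (0, -4, 11, -13, 4)
  clear (3,0): R3 −= (-1)R0 → (0, -5, 8, -8, 5)
pivot(1,1)=-3: scale R1 → (0, 1, 4/3, 1/3, -1)
  clear (0,1): R0 −= (-2)R1 → (1, 0, 20/3, -10/3, 0)
  clear (2,1): R2 −= (-4)R1 → (0, 0, 49/3, -35/3, 0)
  clear (3,1): R3 −= (-5)R1 → (0, 0, 44/3, -19/3, 0)
pivot(2,2)=49/3: scale R2 → (0, 0, 1, -5/7, 0)
  clear (0,2): R0 −= (20/3)R2 → (1, 0, 0, 10/7, 0)
  clear (1,2): R1 −= (4/3)R2 → (0, 1, 0, 9/7, -1)
  clear (3,2): R3 −= (44/3)R2 → (0, 0, 0, 29/7, 0)
pivot(3,3)=29/7: scale R3 → (0, 0, 0, 1, 0)
  clear (0,3): R0 −= (10/7)R3 → (1, 0, 0, 0, 0)
  clear (1,3): R1 −= (9/7)R3 → (0, 1, 0, 0, -1)
  clear (2,3): R2 −= (-5/7)R3 → (0, 0, 1, 0, 0)

rank = 4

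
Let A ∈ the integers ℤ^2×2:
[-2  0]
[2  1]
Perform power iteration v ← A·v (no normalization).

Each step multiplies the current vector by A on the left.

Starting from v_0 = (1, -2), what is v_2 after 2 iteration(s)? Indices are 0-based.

v_2 = (4, -4)

v_0 = (1, -2).
v_1 = A·v_0 = (-2, 0).
v_2 = A·v_1 = (4, -4).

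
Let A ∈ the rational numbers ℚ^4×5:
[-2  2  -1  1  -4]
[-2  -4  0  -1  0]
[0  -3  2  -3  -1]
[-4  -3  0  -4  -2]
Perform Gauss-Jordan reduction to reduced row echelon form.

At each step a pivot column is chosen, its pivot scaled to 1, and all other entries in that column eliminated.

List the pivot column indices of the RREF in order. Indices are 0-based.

pivot columns: 0, 1, 2, 3

pivot(0,0)=-2: scale R0 → (1, -1, 1/2, -1/2, 2)
  clear (1,0): R1 −= (-2)R0 → (0, -6, 1, -2, 4)
  clear (3,0): R3 −= (-4)R0 → (0, -7, 2, -6, 6)
pivot(1,1)=-6: scale R1 → (0, 1, -1/6, 1/3, -2/3)
  clear (0,1): R0 −= (-1)R1 → (1, 0, 1/3, -1/6, 4/3)
  clear (2,1): R2 −= (-3)R1 → (0, 0, 3/2, -2, -3)
  clear (3,1): R3 −= (-7)R1 → (0, 0, 5/6, -11/3, 4/3)
pivot(2,2)=3/2: scale R2 → (0, 0, 1, -4/3, -2)
  clear (0,2): R0 −= (1/3)R2 → (1, 0, 0, 5/18, 2)
  clear (1,2): R1 −= (-1/6)R2 → (0, 1, 0, 1/9, -1)
  clear (3,2): R3 −= (5/6)R2 → (0, 0, 0, -23/9, 3)
pivot(3,3)=-23/9: scale R3 → (0, 0, 0, 1, -27/23)
  clear (0,3): R0 −= (5/18)R3 → (1, 0, 0, 0, 107/46)
  clear (1,3): R1 −= (1/9)R3 → (0, 1, 0, 0, -20/23)
  clear (2,3): R2 −= (-4/3)R3 → (0, 0, 1, 0, -82/23)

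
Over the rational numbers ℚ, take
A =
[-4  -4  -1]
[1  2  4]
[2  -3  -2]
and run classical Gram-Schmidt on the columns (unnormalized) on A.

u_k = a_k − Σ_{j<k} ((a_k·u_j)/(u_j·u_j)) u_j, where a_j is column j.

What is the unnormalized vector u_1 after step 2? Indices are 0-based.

Step 1: u_0 = a_0 = (-4, 1, 2).
Step 2: u_1 = a_1 − (4/7)·u_0 = (-12/7, 10/7, -29/7).

u_1 = (-12/7, 10/7, -29/7)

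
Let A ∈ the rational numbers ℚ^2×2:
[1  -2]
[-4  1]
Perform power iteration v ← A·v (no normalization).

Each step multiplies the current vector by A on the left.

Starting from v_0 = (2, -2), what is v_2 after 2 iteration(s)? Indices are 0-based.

v_2 = (26, -34)

v_0 = (2, -2).
v_1 = A·v_0 = (6, -10).
v_2 = A·v_1 = (26, -34).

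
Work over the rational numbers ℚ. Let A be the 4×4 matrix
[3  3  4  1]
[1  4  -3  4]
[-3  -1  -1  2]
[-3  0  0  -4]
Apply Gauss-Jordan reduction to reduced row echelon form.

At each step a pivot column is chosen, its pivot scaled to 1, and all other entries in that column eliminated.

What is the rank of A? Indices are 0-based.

rank = 4

step 1: normalize row 0 (÷3) = (1, 1, 4/3, 1/3)
  row 1: subtract 1×row0 = (0, 3, -13/3, 11/3)
  row 2: subtract -3×row0 = (0, 2, 3, 3)
  row 3: subtract -3×row0 = (0, 3, 4, -3)
step 2: normalize row 1 (÷3) = (0, 1, -13/9, 11/9)
  row 0: subtract 1×row1 = (1, 0, 25/9, -8/9)
  row 2: subtract 2×row1 = (0, 0, 53/9, 5/9)
  row 3: subtract 3×row1 = (0, 0, 25/3, -20/3)
step 3: normalize row 2 (÷53/9) = (0, 0, 1, 5/53)
  row 0: subtract 25/9×row2 = (1, 0, 0, -61/53)
  row 1: subtract -13/9×row2 = (0, 1, 0, 72/53)
  row 3: subtract 25/3×row2 = (0, 0, 0, -395/53)
step 4: normalize row 3 (÷-395/53) = (0, 0, 0, 1)
  row 0: subtract -61/53×row3 = (1, 0, 0, 0)
  row 1: subtract 72/53×row3 = (0, 1, 0, 0)
  row 2: subtract 5/53×row3 = (0, 0, 1, 0)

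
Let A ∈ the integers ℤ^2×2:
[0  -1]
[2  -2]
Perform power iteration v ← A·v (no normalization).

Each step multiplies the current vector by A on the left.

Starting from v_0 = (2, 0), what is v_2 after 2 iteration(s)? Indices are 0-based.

v_0 = (2, 0).
v_1 = A·v_0 = (0, 4).
v_2 = A·v_1 = (-4, -8).

v_2 = (-4, -8)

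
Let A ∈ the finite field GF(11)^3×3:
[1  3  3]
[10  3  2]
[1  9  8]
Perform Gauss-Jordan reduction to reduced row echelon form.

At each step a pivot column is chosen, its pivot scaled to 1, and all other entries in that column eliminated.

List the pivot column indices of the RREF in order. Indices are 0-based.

pivot columns: 0, 1

step 1: normalize row 0 (÷1) = (1, 3, 3)
  row 1: subtract 10×row0 = (0, 6, 5)
  row 2: subtract 1×row0 = (0, 6, 5)
step 2: normalize row 1 (÷6) = (0, 1, 10)
  row 0: subtract 3×row1 = (1, 0, 6)
  row 2: subtract 6×row1 = (0, 0, 0)
skip col 2 (zero from row 2)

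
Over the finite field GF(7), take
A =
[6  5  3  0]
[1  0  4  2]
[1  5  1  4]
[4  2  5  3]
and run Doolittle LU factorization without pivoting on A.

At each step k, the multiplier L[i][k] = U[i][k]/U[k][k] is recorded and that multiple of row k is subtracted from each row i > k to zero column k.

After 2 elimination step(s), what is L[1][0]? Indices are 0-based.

L[1][0] = 6

[col 0] pivot 6
  R1 -= 6*R0 → (0, 5, 0, 2)  (L[1][0] := 6)
  R2 -= 6*R0 → (0, 3, 4, 4)  (L[2][0] := 6)
  R3 -= 3*R0 → (0, 1, 3, 3)  (L[3][0] := 3)
[col 1] pivot 5
  R2 -= 2*R1 → (0, 0, 4, 0)  (L[2][1] := 2)
  R3 -= 3*R1 → (0, 0, 3, 4)  (L[3][1] := 3)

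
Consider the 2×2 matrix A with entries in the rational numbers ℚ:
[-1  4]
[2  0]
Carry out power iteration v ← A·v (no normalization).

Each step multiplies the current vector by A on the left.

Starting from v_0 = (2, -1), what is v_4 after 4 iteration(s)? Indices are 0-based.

v_4 = (246, -140)

v_0 = (2, -1).
v_1 = A·v_0 = (-6, 4).
v_2 = A·v_1 = (22, -12).
v_3 = A·v_2 = (-70, 44).
v_4 = A·v_3 = (246, -140).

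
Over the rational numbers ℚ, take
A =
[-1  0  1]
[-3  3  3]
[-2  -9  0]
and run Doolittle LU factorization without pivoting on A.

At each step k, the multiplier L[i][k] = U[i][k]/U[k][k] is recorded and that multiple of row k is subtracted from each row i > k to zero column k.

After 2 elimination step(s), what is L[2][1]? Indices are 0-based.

L[2][1] = -3

Step 1: pivot at (0,0) is -1.
  row1 ← row1 − (3)·row0  ⇒  L[1][0]=3, U row1=(0, 3, 0)
  row2 ← row2 − (2)·row0  ⇒  L[2][0]=2, U row2=(0, -9, -2)
Step 2: pivot at (1,1) is 3.
  row2 ← row2 − (-3)·row1  ⇒  L[2][1]=-3, U row2=(0, 0, -2)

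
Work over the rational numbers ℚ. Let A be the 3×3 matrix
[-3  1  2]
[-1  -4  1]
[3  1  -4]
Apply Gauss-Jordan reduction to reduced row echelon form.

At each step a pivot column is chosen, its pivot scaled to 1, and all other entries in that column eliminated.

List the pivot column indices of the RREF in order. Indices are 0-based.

pivot(0,0)=-3: scale R0 → (1, -1/3, -2/3)
  clear (1,0): R1 −= (-1)R0 → (0, -13/3, 1/3)
  clear (2,0): R2 −= (3)R0 → (0, 2, -2)
pivot(1,1)=-13/3: scale R1 → (0, 1, -1/13)
  clear (0,1): R0 −= (-1/3)R1 → (1, 0, -9/13)
  clear (2,1): R2 −= (2)R1 → (0, 0, -24/13)
pivot(2,2)=-24/13: scale R2 → (0, 0, 1)
  clear (0,2): R0 −= (-9/13)R2 → (1, 0, 0)
  clear (1,2): R1 −= (-1/13)R2 → (0, 1, 0)

pivot columns: 0, 1, 2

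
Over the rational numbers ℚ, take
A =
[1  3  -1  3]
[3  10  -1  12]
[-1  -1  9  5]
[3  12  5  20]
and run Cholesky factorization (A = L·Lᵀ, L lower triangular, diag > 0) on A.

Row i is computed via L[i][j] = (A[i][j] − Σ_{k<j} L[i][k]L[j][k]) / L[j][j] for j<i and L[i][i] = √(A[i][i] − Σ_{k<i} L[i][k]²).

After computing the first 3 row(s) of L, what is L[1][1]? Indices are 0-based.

L[1][1] = 1

Step 1: L[0][0] = √(1) = 1.
  L[1][0] = (3) / L[0][0] = 3.
Step 2: L[1][1] = √(1) = 1.
  L[2][0] = (-1) / L[0][0] = -1.
  L[2][1] = (2) / L[1][1] = 2.
Step 3: L[2][2] = √(4) = 2.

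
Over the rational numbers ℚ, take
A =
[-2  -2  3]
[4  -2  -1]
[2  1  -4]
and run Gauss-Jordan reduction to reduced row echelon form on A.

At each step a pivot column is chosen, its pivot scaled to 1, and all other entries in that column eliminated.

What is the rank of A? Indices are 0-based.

step 1: normalize row 0 (÷-2) = (1, 1, -3/2)
  row 1: subtract 4×row0 = (0, -6, 5)
  row 2: subtract 2×row0 = (0, -1, -1)
step 2: normalize row 1 (÷-6) = (0, 1, -5/6)
  row 0: subtract 1×row1 = (1, 0, -2/3)
  row 2: subtract -1×row1 = (0, 0, -11/6)
step 3: normalize row 2 (÷-11/6) = (0, 0, 1)
  row 0: subtract -2/3×row2 = (1, 0, 0)
  row 1: subtract -5/6×row2 = (0, 1, 0)

rank = 3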